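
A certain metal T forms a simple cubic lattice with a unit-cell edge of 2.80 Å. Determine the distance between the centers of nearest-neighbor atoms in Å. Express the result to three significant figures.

In a simple cubic structure, atoms touch along the cell edge, so a = 2r; the nearest-neighbor distance equals 2r = 1.000·a.
d = 1.000 × 2.80 = 2.80 Å.

2.80 Å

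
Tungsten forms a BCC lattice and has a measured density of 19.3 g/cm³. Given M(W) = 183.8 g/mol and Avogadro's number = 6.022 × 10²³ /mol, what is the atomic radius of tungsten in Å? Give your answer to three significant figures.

1.37 Å

For a BCC cell (Z = 2), a³ = Z·M/(N_A·ρ) = 2 × 183.8 / (6.022 × 10²³ × 19.30) = 3.163 × 10^-23 cm³, so a = 3.162 × 10^-8 cm = 3.162 Å.
Atoms touch along the body diagonal, so √3·a = 4r, so r = 0.4330 × a = 1.37 Å.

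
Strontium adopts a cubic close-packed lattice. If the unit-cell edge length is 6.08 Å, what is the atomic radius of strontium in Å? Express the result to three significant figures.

In an FCC lattice, atoms touch along the face diagonal, so √2·a = 4r.
r = √2·a/4 = 1.4142 × 6.08 / 4 = 2.15 Å.

2.15 Å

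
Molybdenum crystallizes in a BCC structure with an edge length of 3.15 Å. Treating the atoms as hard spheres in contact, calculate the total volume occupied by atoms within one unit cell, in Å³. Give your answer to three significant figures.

21.3 Å³

In a BCC lattice atoms touch along the body diagonal, so √3·a = 4r, so r = 0.4330a = 1.364 Å.
V_atoms = Z × (4/3)πr³ = 2 × (4/3)π × (1.364)³ = 21.3 Å³.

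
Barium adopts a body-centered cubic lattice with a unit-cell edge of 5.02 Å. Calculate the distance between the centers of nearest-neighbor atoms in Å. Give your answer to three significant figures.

4.35 Å

In a BCC structure, atoms touch along the body diagonal, so √3·a = 4r; the nearest-neighbor distance equals 2r = 0.8660·a.
d = 0.8660 × 5.02 = 4.35 Å.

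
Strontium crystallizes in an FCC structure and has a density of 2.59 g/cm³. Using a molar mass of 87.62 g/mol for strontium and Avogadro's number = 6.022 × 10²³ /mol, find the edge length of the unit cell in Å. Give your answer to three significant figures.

6.08 Å

With Z = 4 atoms per FCC cell, a³ = Z·M/(N_A·ρ) = 4 × 87.62 / (6.022 × 10²³ × 2.590 g/cm³) = 2.247 × 10^-22 cm³.
a = (2.247 × 10^-22)^(1/3) = 6.080 × 10^-8 cm = 6.08 Å.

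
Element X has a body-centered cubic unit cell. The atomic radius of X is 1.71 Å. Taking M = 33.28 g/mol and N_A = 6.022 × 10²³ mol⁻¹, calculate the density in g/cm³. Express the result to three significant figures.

1.79 g/cm³

In a BCC lattice, atoms touch along the body diagonal, so √3·a = 4r, giving a = 3.949 Å = 3.949 × 10^-8 cm.
With Z = 2, ρ = Z·M/(N_A·a³) = 2 × 33.28 / (6.022 × 10²³ × 6.159 × 10^-23) = 1.795 g/cm³.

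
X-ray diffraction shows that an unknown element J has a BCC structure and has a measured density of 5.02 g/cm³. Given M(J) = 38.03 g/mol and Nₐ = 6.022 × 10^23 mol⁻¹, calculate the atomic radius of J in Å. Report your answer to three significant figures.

For a BCC cell (Z = 2), a³ = Z·M/(N_A·ρ) = 2 × 38.03 / (6.022 × 10²³ × 5.020) = 2.516 × 10^-23 cm³, so a = 2.930 × 10^-8 cm = 2.930 Å.
Atoms touch along the body diagonal, so √3·a = 4r, so r = 0.4330 × a = 1.27 Å.

1.27 Å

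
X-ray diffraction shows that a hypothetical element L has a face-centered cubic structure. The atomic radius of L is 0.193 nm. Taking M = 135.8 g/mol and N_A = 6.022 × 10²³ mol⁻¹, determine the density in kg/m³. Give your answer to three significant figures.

5550 kg/m³

In an FCC lattice, atoms touch along the face diagonal, so √2·a = 4r, giving a = 0.5459 nm = 5.459 × 10^-8 cm.
With Z = 4, ρ = Z·M/(N_A·a³) = 4 × 135.8 / (6.022 × 10²³ × 1.627 × 10^-22) = 5.545 g/cm³ = 5550 kg/m³.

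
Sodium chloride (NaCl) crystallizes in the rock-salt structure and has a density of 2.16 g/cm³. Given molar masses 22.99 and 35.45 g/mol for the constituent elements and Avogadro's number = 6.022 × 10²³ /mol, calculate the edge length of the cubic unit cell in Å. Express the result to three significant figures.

5.64 Å

M(NaCl) = 58.44 g/mol; Z = 4 formula units per cell.
a³ = Z·M/(N_A·ρ) = 4 × 58.44 / (6.022 × 10²³ × 2.16) = 1.797 × 10^-22 cm³, so a = 5.643 × 10^-8 cm = 5.64 Å.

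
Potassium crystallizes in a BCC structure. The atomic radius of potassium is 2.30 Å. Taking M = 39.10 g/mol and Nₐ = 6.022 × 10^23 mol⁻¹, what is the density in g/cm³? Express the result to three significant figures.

In a BCC lattice, atoms touch along the body diagonal, so √3·a = 4r, giving a = 5.312 Å = 5.312 × 10^-8 cm.
With Z = 2, ρ = Z·M/(N_A·a³) = 2 × 39.10 / (6.022 × 10²³ × 1.499 × 10^-22) = 0.8665 g/cm³.

0.867 g/cm³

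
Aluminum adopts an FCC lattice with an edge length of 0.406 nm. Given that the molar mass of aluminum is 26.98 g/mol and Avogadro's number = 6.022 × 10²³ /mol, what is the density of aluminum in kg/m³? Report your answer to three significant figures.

2680 kg/m³

An FCC unit cell contains Z = 4 atoms.
Cell volume: a³ = (0.406 nm)³ = (4.060 × 10^-8 cm)³ = 6.692 × 10^-23 cm³.
ρ = Z·M/(N_A·a³) = 4 × 26.98 / (6.022 × 10²³ × 6.692 × 10^-23) = 2.678 g/cm³ = 2680 kg/m³.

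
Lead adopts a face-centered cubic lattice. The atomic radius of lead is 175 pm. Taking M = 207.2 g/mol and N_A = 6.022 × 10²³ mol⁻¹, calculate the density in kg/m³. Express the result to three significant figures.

In an FCC lattice, atoms touch along the face diagonal, so √2·a = 4r, giving a = 495.0 pm = 4.950 × 10^-8 cm.
With Z = 4, ρ = Z·M/(N_A·a³) = 4 × 207.2 / (6.022 × 10²³ × 1.213 × 10^-22) = 11.35 g/cm³ = 11300 kg/m³.

11300 kg/m³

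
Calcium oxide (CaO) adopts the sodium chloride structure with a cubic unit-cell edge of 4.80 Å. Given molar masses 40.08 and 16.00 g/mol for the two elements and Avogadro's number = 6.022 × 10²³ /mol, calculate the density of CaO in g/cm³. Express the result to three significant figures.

The sodium chloride structure contains Z = 4 formula units per cell; M(CaO) = 40.08 + 16.00 = 56.08 g/mol.
a³ = (4.800 × 10^-8 cm)³ = 1.106 × 10^-22 cm³.
ρ = 4 × 56.08 / (6.022 × 10²³ × 1.106 × 10^-22) = 3.368 g/cm³.

3.37 g/cm³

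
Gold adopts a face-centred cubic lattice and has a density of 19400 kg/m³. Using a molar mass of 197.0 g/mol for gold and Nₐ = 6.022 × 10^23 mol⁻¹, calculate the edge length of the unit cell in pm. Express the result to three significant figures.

407 pm

With Z = 4 atoms per FCC cell, a³ = Z·M/(N_A·ρ) = 4 × 197.0 / (6.022 × 10²³ × 19.40 g/cm³) = 6.745 × 10^-23 cm³.
a = (6.745 × 10^-23)^(1/3) = 4.071 × 10^-8 cm = 407 pm.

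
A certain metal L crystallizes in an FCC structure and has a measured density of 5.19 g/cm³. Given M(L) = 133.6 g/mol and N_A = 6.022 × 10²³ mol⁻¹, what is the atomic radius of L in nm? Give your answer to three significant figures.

For an FCC cell (Z = 4), a³ = Z·M/(N_A·ρ) = 4 × 133.6 / (6.022 × 10²³ × 5.190) = 1.710 × 10^-22 cm³, so a = 5.550 × 10^-8 cm = 0.5550 nm.
Atoms touch along the face diagonal, so √2·a = 4r, so r = 0.3536 × a = 0.196 nm.

0.196 nm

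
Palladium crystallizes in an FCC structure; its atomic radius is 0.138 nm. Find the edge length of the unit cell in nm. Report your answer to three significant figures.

0.390 nm

In an FCC lattice, atoms touch along the face diagonal, so √2·a = 4r.
a = 4r/√2 = 4 × 0.138 / 1.4142 = 0.390 nm.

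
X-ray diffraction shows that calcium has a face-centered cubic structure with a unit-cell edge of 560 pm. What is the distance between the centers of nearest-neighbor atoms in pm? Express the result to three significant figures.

396 pm

In an FCC structure, atoms touch along the face diagonal, so √2·a = 4r; the nearest-neighbor distance equals 2r = 0.7071·a.
d = 0.7071 × 560 = 396 pm.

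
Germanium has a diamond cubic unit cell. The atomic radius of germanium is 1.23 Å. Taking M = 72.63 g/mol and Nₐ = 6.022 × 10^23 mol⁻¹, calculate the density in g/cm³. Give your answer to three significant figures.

In a diamond cubic lattice, nearest neighbors lie along the body diagonal with √3·a = 8r, giving a = 5.681 Å = 5.681 × 10^-8 cm.
With Z = 8, ρ = Z·M/(N_A·a³) = 8 × 72.63 / (6.022 × 10²³ × 1.834 × 10^-22) = 5.262 g/cm³.

5.26 g/cm³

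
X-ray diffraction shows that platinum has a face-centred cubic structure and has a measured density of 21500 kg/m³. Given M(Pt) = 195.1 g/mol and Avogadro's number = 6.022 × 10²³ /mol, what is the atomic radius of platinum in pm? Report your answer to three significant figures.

For an FCC cell (Z = 4), a³ = Z·M/(N_A·ρ) = 4 × 195.1 / (6.022 × 10²³ × 21.50) = 6.028 × 10^-23 cm³, so a = 3.921 × 10^-8 cm = 392.1 pm.
Atoms touch along the face diagonal, so √2·a = 4r, so r = 0.3536 × a = 139 pm.

139 pm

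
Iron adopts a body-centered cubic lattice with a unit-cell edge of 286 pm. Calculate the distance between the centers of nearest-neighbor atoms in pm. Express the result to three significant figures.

In a BCC structure, atoms touch along the body diagonal, so √3·a = 4r; the nearest-neighbor distance equals 2r = 0.8660·a.
d = 0.8660 × 286 = 248 pm.

248 pm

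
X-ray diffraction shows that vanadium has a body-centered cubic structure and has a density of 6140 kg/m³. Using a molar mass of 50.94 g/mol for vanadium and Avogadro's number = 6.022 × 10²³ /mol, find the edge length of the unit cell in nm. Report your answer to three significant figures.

0.302 nm

With Z = 2 atoms per BCC cell, a³ = Z·M/(N_A·ρ) = 2 × 50.94 / (6.022 × 10²³ × 6.140 g/cm³) = 2.755 × 10^-23 cm³.
a = (2.755 × 10^-23)^(1/3) = 3.020 × 10^-8 cm = 0.302 nm.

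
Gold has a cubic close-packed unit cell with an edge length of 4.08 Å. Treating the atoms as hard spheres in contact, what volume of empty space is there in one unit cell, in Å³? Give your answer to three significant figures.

17.6 Å³

In an FCC lattice atoms touch along the face diagonal, so √2·a = 4r, so r = 0.3536a = 1.442 Å.
V_cell = a³ = 67.92 Å³; V_atoms = 4 × (4/3)πr³ = 50.29 Å³.
Empty space = 67.92 − 50.29 = 17.6 Å³.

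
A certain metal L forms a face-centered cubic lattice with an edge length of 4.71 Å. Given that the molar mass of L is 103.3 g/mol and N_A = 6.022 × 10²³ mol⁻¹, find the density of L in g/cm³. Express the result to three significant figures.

6.57 g/cm³

An FCC unit cell contains Z = 4 atoms.
Cell volume: a³ = (4.71 Å)³ = (4.710 × 10^-8 cm)³ = 1.045 × 10^-22 cm³.
ρ = Z·M/(N_A·a³) = 4 × 103.3 / (6.022 × 10²³ × 1.045 × 10^-22) = 6.567 g/cm³.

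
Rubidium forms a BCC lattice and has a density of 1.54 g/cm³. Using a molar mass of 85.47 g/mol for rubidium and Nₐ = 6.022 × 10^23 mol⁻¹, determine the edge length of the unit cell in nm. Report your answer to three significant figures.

With Z = 2 atoms per BCC cell, a³ = Z·M/(N_A·ρ) = 2 × 85.47 / (6.022 × 10²³ × 1.540 g/cm³) = 1.843 × 10^-22 cm³.
a = (1.843 × 10^-22)^(1/3) = 5.691 × 10^-8 cm = 0.569 nm.

0.569 nm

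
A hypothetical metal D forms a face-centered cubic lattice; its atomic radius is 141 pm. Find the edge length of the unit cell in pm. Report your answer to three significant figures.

399 pm

In an FCC lattice, atoms touch along the face diagonal, so √2·a = 4r.
a = 4r/√2 = 4 × 141 / 1.4142 = 399 pm.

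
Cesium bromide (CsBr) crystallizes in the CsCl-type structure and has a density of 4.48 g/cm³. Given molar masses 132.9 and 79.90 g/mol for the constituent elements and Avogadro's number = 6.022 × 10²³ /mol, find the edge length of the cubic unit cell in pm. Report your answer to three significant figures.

429 pm

M(CsBr) = 212.8 g/mol; Z = 1 formula unit per cell.
a³ = Z·M/(N_A·ρ) = 1 × 212.8 / (6.022 × 10²³ × 4.48) = 7.888 × 10^-23 cm³, so a = 4.289 × 10^-8 cm = 429 pm.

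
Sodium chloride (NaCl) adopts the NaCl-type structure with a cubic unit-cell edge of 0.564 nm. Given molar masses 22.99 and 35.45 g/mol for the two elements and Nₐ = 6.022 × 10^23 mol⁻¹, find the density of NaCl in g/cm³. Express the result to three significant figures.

The NaCl-type structure contains Z = 4 formula units per cell; M(NaCl) = 22.99 + 35.45 = 58.44 g/mol.
a³ = (5.640 × 10^-8 cm)³ = 1.794 × 10^-22 cm³.
ρ = 4 × 58.44 / (6.022 × 10²³ × 1.794 × 10^-22) = 2.164 g/cm³.

2.16 g/cm³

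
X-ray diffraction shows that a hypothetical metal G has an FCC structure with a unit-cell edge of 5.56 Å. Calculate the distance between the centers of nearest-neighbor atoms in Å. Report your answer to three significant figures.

In an FCC structure, atoms touch along the face diagonal, so √2·a = 4r; the nearest-neighbor distance equals 2r = 0.7071·a.
d = 0.7071 × 5.56 = 3.93 Å.

3.93 Å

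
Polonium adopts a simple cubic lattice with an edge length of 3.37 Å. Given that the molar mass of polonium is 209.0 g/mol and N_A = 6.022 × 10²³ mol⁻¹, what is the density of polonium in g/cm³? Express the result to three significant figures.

9.07 g/cm³

A simple cubic unit cell contains Z = 1 atom.
Cell volume: a³ = (3.37 Å)³ = (3.370 × 10^-8 cm)³ = 3.827 × 10^-23 cm³.
ρ = Z·M/(N_A·a³) = 1 × 209.0 / (6.022 × 10²³ × 3.827 × 10^-23) = 9.068 g/cm³.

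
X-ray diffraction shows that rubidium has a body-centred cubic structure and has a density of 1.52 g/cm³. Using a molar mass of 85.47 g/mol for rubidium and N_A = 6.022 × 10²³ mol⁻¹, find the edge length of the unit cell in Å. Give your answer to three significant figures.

5.72 Å

With Z = 2 atoms per BCC cell, a³ = Z·M/(N_A·ρ) = 2 × 85.47 / (6.022 × 10²³ × 1.520 g/cm³) = 1.867 × 10^-22 cm³.
a = (1.867 × 10^-22)^(1/3) = 5.716 × 10^-8 cm = 5.72 Å.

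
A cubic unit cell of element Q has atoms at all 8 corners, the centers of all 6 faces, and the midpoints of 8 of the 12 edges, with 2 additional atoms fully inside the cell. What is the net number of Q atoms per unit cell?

8

Corner atoms are shared by 8 cells (1/8 each), face atoms by 2 (1/2 each), edge atoms by 4 (1/4 each), interior atoms are unshared.
Net atoms = 8 × 1/8 + 6 × 1/2 + 8 × 1/4 + 2 = 1 + 3 + 2 + 2 = 8.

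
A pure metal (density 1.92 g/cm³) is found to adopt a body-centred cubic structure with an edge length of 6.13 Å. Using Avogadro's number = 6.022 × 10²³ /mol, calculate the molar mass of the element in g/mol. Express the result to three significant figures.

133 g/mol

A BCC cell has Z = 2 atoms; a = 6.130 × 10^-8 cm.
M = ρ·N_A·a³/Z = 1.92 × 6.022 × 10²³ × 2.303 × 10^-22 / 2 = 133 g/mol.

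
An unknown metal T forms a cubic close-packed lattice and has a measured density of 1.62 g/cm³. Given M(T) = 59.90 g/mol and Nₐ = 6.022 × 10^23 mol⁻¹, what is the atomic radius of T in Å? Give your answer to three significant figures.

2.21 Å

For an FCC cell (Z = 4), a³ = Z·M/(N_A·ρ) = 4 × 59.90 / (6.022 × 10²³ × 1.620) = 2.456 × 10^-22 cm³, so a = 6.262 × 10^-8 cm = 6.262 Å.
Atoms touch along the face diagonal, so √2·a = 4r, so r = 0.3536 × a = 2.21 Å.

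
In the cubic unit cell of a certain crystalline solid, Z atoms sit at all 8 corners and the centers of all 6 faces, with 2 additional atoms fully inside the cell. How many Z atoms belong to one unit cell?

6

Corner atoms are shared by 8 cells (1/8 each), face atoms by 2 (1/2 each), interior atoms are unshared.
Net atoms = 8 × 1/8 + 6 × 1/2 + 2 = 1 + 3 + 2 = 6.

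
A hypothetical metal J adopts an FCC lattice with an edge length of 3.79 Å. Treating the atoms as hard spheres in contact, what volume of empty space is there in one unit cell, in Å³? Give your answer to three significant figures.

In an FCC lattice atoms touch along the face diagonal, so √2·a = 4r, so r = 0.3536a = 1.340 Å.
V_cell = a³ = 54.44 Å³; V_atoms = 4 × (4/3)πr³ = 40.31 Å³.
Empty space = 54.44 − 40.31 = 14.1 Å³.

14.1 Å³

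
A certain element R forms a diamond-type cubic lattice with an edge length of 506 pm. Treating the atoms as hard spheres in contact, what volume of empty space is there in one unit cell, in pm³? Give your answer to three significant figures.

8.55 × 10^7 pm³

In a diamond cubic lattice nearest neighbors lie along the body diagonal with √3·a = 8r, so r = 0.2165a = 109.6 pm.
V_cell = a³ = 1.296 × 10^8 pm³; V_atoms = 8 × (4/3)πr³ = 4.406 × 10^7 pm³.
Empty space = 1.296 × 10^8 − 4.406 × 10^7 = 8.55 × 10^7 pm³.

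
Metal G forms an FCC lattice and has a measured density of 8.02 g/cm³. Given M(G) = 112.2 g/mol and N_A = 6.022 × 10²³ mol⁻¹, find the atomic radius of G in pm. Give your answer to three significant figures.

For an FCC cell (Z = 4), a³ = Z·M/(N_A·ρ) = 4 × 112.2 / (6.022 × 10²³ × 8.020) = 9.293 × 10^-23 cm³, so a = 4.529 × 10^-8 cm = 452.9 pm.
Atoms touch along the face diagonal, so √2·a = 4r, so r = 0.3536 × a = 160 pm.

160 pm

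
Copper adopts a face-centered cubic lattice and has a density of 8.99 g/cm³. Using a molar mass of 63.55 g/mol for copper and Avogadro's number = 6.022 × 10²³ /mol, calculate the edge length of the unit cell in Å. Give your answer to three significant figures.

3.61 Å

With Z = 4 atoms per FCC cell, a³ = Z·M/(N_A·ρ) = 4 × 63.55 / (6.022 × 10²³ × 8.990 g/cm³) = 4.695 × 10^-23 cm³.
a = (4.695 × 10^-23)^(1/3) = 3.608 × 10^-8 cm = 3.61 Å.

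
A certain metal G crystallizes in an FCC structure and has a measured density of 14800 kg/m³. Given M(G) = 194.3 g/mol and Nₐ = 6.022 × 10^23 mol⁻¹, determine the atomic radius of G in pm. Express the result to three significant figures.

157 pm

For an FCC cell (Z = 4), a³ = Z·M/(N_A·ρ) = 4 × 194.3 / (6.022 × 10²³ × 14.80) = 8.720 × 10^-23 cm³, so a = 4.434 × 10^-8 cm = 443.4 pm.
Atoms touch along the face diagonal, so √2·a = 4r, so r = 0.3536 × a = 157 pm.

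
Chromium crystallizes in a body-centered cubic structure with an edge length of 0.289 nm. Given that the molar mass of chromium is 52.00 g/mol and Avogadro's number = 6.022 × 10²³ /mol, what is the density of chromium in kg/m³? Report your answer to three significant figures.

7150 kg/m³

A BCC unit cell contains Z = 2 atoms.
Cell volume: a³ = (0.289 nm)³ = (2.890 × 10^-8 cm)³ = 2.414 × 10^-23 cm³.
ρ = Z·M/(N_A·a³) = 2 × 52.00 / (6.022 × 10²³ × 2.414 × 10^-23) = 7.155 g/cm³ = 7150 kg/m³.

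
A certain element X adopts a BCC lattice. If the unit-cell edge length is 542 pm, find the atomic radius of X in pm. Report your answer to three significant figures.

235 pm

In a BCC lattice, atoms touch along the body diagonal, so √3·a = 4r.
r = √3·a/4 = 1.7321 × 542 / 4 = 235 pm.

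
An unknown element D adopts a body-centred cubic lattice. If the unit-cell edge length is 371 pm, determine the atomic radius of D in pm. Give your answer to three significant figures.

161 pm

In a BCC lattice, atoms touch along the body diagonal, so √3·a = 4r.
r = √3·a/4 = 1.7321 × 371 / 4 = 161 pm.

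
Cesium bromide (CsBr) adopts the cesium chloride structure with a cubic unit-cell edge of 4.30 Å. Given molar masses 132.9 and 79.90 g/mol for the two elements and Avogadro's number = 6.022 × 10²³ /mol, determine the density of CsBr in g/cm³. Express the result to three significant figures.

4.44 g/cm³

The cesium chloride structure contains Z = 1 formula unit per cell; M(CsBr) = 132.9 + 79.90 = 212.8 g/mol.
a³ = (4.300 × 10^-8 cm)³ = 7.951 × 10^-23 cm³.
ρ = 1 × 212.8 / (6.022 × 10²³ × 7.951 × 10^-23) = 4.445 g/cm³.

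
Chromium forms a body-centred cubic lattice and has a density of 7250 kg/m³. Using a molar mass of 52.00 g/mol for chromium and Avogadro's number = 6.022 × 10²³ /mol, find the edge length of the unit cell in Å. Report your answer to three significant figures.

With Z = 2 atoms per BCC cell, a³ = Z·M/(N_A·ρ) = 2 × 52.00 / (6.022 × 10²³ × 7.250 g/cm³) = 2.382 × 10^-23 cm³.
a = (2.382 × 10^-23)^(1/3) = 2.877 × 10^-8 cm = 2.88 Å.

2.88 Å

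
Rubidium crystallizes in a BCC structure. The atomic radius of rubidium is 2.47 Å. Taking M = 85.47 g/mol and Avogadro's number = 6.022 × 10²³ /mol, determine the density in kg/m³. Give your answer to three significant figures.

1530 kg/m³

In a BCC lattice, atoms touch along the body diagonal, so √3·a = 4r, giving a = 5.704 Å = 5.704 × 10^-8 cm.
With Z = 2, ρ = Z·M/(N_A·a³) = 2 × 85.47 / (6.022 × 10²³ × 1.856 × 10^-22) = 1.529 g/cm³ = 1530 kg/m³.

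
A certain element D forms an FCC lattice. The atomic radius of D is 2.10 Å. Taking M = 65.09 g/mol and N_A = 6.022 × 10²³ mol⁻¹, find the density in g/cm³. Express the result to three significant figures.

2.06 g/cm³

In an FCC lattice, atoms touch along the face diagonal, so √2·a = 4r, giving a = 5.940 Å = 5.940 × 10^-8 cm.
With Z = 4, ρ = Z·M/(N_A·a³) = 4 × 65.09 / (6.022 × 10²³ × 2.096 × 10^-22) = 2.063 g/cm³.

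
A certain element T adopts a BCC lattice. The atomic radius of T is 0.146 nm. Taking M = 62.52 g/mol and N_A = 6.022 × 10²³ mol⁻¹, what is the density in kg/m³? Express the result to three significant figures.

5420 kg/m³

In a BCC lattice, atoms touch along the body diagonal, so √3·a = 4r, giving a = 0.3372 nm = 3.372 × 10^-8 cm.
With Z = 2, ρ = Z·M/(N_A·a³) = 2 × 62.52 / (6.022 × 10²³ × 3.833 × 10^-23) = 5.417 g/cm³ = 5420 kg/m³.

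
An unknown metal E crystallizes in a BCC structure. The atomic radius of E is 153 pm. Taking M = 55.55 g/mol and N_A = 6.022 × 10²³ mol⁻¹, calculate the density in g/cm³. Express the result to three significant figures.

4.18 g/cm³

In a BCC lattice, atoms touch along the body diagonal, so √3·a = 4r, giving a = 353.3 pm = 3.533 × 10^-8 cm.
With Z = 2, ρ = Z·M/(N_A·a³) = 2 × 55.55 / (6.022 × 10²³ × 4.411 × 10^-23) = 4.182 g/cm³.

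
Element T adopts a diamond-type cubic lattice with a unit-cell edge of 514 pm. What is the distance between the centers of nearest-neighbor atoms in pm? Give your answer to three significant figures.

In a diamond cubic structure, nearest neighbors lie along the body diagonal with √3·a = 8r; the nearest-neighbor distance equals 2r = 0.4330·a.
d = 0.4330 × 514 = 223 pm.

223 pm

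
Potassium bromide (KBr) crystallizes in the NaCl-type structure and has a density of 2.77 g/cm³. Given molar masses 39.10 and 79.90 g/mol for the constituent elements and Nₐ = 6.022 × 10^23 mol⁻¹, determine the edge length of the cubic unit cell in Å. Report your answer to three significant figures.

M(KBr) = 119.0 g/mol; Z = 4 formula units per cell.
a³ = Z·M/(N_A·ρ) = 4 × 119.0 / (6.022 × 10²³ × 2.77) = 2.854 × 10^-22 cm³, so a = 6.584 × 10^-8 cm = 6.58 Å.

6.58 Å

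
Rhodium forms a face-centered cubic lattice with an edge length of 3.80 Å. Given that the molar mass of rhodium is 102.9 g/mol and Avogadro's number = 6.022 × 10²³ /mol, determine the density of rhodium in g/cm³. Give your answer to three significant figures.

An FCC unit cell contains Z = 4 atoms.
Cell volume: a³ = (3.80 Å)³ = (3.800 × 10^-8 cm)³ = 5.487 × 10^-23 cm³.
ρ = Z·M/(N_A·a³) = 4 × 102.9 / (6.022 × 10²³ × 5.487 × 10^-23) = 12.46 g/cm³.

12.5 g/cm³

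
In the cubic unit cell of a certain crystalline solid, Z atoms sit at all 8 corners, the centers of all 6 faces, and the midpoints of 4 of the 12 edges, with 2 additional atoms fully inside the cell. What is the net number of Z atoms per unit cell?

7

Corner atoms are shared by 8 cells (1/8 each), face atoms by 2 (1/2 each), edge atoms by 4 (1/4 each), interior atoms are unshared.
Net atoms = 8 × 1/8 + 6 × 1/2 + 4 × 1/4 + 2 = 1 + 3 + 1 + 2 = 7.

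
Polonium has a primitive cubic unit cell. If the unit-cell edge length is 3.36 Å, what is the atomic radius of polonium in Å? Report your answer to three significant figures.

1.68 Å

In a simple cubic lattice, atoms touch along the cell edge, so a = 2r.
r = a/2 = 3.36/2 = 1.68 Å.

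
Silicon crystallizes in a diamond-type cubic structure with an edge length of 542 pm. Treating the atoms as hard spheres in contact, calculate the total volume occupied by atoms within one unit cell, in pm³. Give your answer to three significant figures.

In a diamond cubic lattice nearest neighbors lie along the body diagonal with √3·a = 8r, so r = 0.2165a = 117.3 pm.
V_atoms = Z × (4/3)πr³ = 8 × (4/3)π × (117.3)³ = 5.41 × 10^7 pm³.

5.41 × 10^7 pm³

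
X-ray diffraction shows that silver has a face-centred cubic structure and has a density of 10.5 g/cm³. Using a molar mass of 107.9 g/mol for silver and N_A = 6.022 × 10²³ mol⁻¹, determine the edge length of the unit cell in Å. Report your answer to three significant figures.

4.09 Å

With Z = 4 atoms per FCC cell, a³ = Z·M/(N_A·ρ) = 4 × 107.9 / (6.022 × 10²³ × 10.50 g/cm³) = 6.826 × 10^-23 cm³.
a = (6.826 × 10^-23)^(1/3) = 4.087 × 10^-8 cm = 4.09 Å.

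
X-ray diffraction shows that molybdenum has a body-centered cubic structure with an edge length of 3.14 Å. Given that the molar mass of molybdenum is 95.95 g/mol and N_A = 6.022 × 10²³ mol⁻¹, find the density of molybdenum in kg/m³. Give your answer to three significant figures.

10300 kg/m³

A BCC unit cell contains Z = 2 atoms.
Cell volume: a³ = (3.14 Å)³ = (3.140 × 10^-8 cm)³ = 3.096 × 10^-23 cm³.
ρ = Z·M/(N_A·a³) = 2 × 95.95 / (6.022 × 10²³ × 3.096 × 10^-23) = 10.29 g/cm³ = 10300 kg/m³.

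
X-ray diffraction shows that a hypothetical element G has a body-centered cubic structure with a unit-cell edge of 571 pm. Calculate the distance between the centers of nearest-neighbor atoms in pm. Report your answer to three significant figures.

In a BCC structure, atoms touch along the body diagonal, so √3·a = 4r; the nearest-neighbor distance equals 2r = 0.8660·a.
d = 0.8660 × 571 = 495 pm.

495 pm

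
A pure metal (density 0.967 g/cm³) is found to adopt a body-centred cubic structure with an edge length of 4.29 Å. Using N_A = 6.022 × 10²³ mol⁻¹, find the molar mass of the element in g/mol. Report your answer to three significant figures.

A BCC cell has Z = 2 atoms; a = 4.290 × 10^-8 cm.
M = ρ·N_A·a³/Z = 0.967 × 6.022 × 10²³ × 7.895 × 10^-23 / 2 = 23.0 g/mol.

23.0 g/mol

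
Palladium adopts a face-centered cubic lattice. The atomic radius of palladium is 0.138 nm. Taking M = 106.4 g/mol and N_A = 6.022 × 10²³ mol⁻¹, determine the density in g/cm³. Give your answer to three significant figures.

In an FCC lattice, atoms touch along the face diagonal, so √2·a = 4r, giving a = 0.3903 nm = 3.903 × 10^-8 cm.
With Z = 4, ρ = Z·M/(N_A·a³) = 4 × 106.4 / (6.022 × 10²³ × 5.947 × 10^-23) = 11.88 g/cm³.

11.9 g/cm³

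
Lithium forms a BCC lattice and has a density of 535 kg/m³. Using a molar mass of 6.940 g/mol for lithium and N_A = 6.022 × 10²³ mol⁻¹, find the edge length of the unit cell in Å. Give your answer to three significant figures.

3.51 Å

With Z = 2 atoms per BCC cell, a³ = Z·M/(N_A·ρ) = 2 × 6.940 / (6.022 × 10²³ × 0.5350 g/cm³) = 4.308 × 10^-23 cm³.
a = (4.308 × 10^-23)^(1/3) = 3.506 × 10^-8 cm = 3.51 Å.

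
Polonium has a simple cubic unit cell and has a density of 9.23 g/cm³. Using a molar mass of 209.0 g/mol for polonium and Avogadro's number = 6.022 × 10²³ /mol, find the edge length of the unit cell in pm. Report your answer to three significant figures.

With Z = 1 atom per simple cubic cell, a³ = Z·M/(N_A·ρ) = 1 × 209.0 / (6.022 × 10²³ × 9.230 g/cm³) = 3.760 × 10^-23 cm³.
a = (3.760 × 10^-23)^(1/3) = 3.350 × 10^-8 cm = 335 pm.

335 pm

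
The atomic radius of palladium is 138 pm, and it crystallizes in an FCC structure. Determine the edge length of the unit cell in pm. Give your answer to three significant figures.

390 pm

In an FCC lattice, atoms touch along the face diagonal, so √2·a = 4r.
a = 4r/√2 = 4 × 138 / 1.4142 = 390 pm.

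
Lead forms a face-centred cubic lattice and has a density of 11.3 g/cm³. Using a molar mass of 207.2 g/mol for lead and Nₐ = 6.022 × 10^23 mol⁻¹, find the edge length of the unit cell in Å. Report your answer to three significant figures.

With Z = 4 atoms per FCC cell, a³ = Z·M/(N_A·ρ) = 4 × 207.2 / (6.022 × 10²³ × 11.30 g/cm³) = 1.218 × 10^-22 cm³.
a = (1.218 × 10^-22)^(1/3) = 4.957 × 10^-8 cm = 4.96 Å.

4.96 Å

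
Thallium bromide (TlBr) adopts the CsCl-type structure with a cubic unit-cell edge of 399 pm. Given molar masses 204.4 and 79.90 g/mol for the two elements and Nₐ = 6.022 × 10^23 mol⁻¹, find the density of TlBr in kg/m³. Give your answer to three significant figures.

7430 kg/m³

The CsCl-type structure contains Z = 1 formula unit per cell; M(TlBr) = 204.4 + 79.90 = 284.3 g/mol.
a³ = (3.990 × 10^-8 cm)³ = 6.352 × 10^-23 cm³.
ρ = 1 × 284.3 / (6.022 × 10²³ × 6.352 × 10^-23) = 7.432 g/cm³ = 7430 kg/m³.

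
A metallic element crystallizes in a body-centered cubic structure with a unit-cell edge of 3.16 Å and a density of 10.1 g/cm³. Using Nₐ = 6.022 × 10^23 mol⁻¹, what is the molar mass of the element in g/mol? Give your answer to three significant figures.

A BCC cell has Z = 2 atoms; a = 3.160 × 10^-8 cm.
M = ρ·N_A·a³/Z = 10.1 × 6.022 × 10²³ × 3.155 × 10^-23 / 2 = 96.0 g/mol.

96.0 g/mol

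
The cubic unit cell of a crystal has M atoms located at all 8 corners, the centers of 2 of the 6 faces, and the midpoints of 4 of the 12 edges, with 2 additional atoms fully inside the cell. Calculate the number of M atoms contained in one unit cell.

Corner atoms are shared by 8 cells (1/8 each), face atoms by 2 (1/2 each), edge atoms by 4 (1/4 each), interior atoms are unshared.
Net atoms = 8 × 1/8 + 2 × 1/2 + 4 × 1/4 + 2 = 1 + 1 + 1 + 2 = 5.

5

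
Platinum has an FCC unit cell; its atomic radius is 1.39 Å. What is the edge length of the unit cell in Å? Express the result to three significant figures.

3.93 Å

In an FCC lattice, atoms touch along the face diagonal, so √2·a = 4r.
a = 4r/√2 = 4 × 1.39 / 1.4142 = 3.93 Å.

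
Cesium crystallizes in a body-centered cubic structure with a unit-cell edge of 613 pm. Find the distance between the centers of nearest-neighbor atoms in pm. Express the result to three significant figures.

In a BCC structure, atoms touch along the body diagonal, so √3·a = 4r; the nearest-neighbor distance equals 2r = 0.8660·a.
d = 0.8660 × 613 = 531 pm.

531 pm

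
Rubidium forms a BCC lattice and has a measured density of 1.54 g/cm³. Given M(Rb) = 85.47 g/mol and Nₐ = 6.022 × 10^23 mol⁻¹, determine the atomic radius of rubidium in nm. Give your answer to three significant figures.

For a BCC cell (Z = 2), a³ = Z·M/(N_A·ρ) = 2 × 85.47 / (6.022 × 10²³ × 1.540) = 1.843 × 10^-22 cm³, so a = 5.691 × 10^-8 cm = 0.5691 nm.
Atoms touch along the body diagonal, so √3·a = 4r, so r = 0.4330 × a = 0.246 nm.

0.246 nm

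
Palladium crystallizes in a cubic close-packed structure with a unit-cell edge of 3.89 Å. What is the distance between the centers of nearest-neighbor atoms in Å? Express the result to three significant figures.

2.75 Å

In an FCC structure, atoms touch along the face diagonal, so √2·a = 4r; the nearest-neighbor distance equals 2r = 0.7071·a.
d = 0.7071 × 3.89 = 2.75 Å.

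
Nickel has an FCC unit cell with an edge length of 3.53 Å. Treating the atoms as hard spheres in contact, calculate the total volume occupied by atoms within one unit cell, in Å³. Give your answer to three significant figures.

In an FCC lattice atoms touch along the face diagonal, so √2·a = 4r, so r = 0.3536a = 1.248 Å.
V_atoms = Z × (4/3)πr³ = 4 × (4/3)π × (1.248)³ = 32.6 Å³.

32.6 Å³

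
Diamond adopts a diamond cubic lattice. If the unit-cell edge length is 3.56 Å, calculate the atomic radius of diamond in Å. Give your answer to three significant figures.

0.771 Å

In a diamond cubic lattice, nearest neighbors lie along the body diagonal with √3·a = 8r.
r = √3·a/8 = 1.7321 × 3.56 / 8 = 0.771 Å.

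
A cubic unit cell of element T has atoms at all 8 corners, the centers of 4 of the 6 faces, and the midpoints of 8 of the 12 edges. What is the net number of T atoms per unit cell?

Corner atoms are shared by 8 cells (1/8 each), face atoms by 2 (1/2 each), edge atoms by 4 (1/4 each).
Net atoms = 8 × 1/8 + 4 × 1/2 + 8 × 1/4 = 1 + 2 + 2 = 5.

5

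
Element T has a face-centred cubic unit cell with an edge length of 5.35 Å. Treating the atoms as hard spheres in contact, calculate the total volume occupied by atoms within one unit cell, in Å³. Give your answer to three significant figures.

In an FCC lattice atoms touch along the face diagonal, so √2·a = 4r, so r = 0.3536a = 1.892 Å.
V_atoms = Z × (4/3)πr³ = 4 × (4/3)π × (1.892)³ = 113 Å³.

113 Å³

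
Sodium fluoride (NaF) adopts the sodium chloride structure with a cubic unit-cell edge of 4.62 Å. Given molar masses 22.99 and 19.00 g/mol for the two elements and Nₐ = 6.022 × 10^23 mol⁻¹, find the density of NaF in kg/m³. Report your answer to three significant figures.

The sodium chloride structure contains Z = 4 formula units per cell; M(NaF) = 22.99 + 19.00 = 41.99 g/mol.
a³ = (4.620 × 10^-8 cm)³ = 9.861 × 10^-23 cm³.
ρ = 4 × 41.99 / (6.022 × 10²³ × 9.861 × 10^-23) = 2.828 g/cm³ = 2830 kg/m³.

2830 kg/m³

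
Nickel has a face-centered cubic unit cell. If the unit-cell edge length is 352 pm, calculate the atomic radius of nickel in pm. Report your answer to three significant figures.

In an FCC lattice, atoms touch along the face diagonal, so √2·a = 4r.
r = √2·a/4 = 1.4142 × 352 / 4 = 124 pm.

124 pm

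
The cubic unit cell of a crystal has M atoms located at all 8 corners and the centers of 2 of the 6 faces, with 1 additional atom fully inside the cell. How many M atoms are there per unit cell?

3

Corner atoms are shared by 8 cells (1/8 each), face atoms by 2 (1/2 each), interior atoms are unshared.
Net atoms = 8 × 1/8 + 2 × 1/2 + 1 = 1 + 1 + 1 = 3.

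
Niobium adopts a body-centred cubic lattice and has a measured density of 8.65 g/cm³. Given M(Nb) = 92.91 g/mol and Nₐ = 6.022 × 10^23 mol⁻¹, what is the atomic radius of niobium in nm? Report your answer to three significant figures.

0.143 nm

For a BCC cell (Z = 2), a³ = Z·M/(N_A·ρ) = 2 × 92.91 / (6.022 × 10²³ × 8.650) = 3.567 × 10^-23 cm³, so a = 3.292 × 10^-8 cm = 0.3292 nm.
Atoms touch along the body diagonal, so √3·a = 4r, so r = 0.4330 × a = 0.143 nm.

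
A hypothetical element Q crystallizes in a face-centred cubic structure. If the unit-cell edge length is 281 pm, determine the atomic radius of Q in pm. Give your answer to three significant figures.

In an FCC lattice, atoms touch along the face diagonal, so √2·a = 4r.
r = √2·a/4 = 1.4142 × 281 / 4 = 99.3 pm.

99.3 pm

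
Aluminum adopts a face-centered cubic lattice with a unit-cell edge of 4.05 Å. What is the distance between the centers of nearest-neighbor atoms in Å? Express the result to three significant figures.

In an FCC structure, atoms touch along the face diagonal, so √2·a = 4r; the nearest-neighbor distance equals 2r = 0.7071·a.
d = 0.7071 × 4.05 = 2.86 Å.

2.86 Å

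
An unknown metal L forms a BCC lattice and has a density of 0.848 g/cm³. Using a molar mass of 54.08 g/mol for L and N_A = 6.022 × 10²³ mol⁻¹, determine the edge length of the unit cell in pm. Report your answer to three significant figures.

With Z = 2 atoms per BCC cell, a³ = Z·M/(N_A·ρ) = 2 × 54.08 / (6.022 × 10²³ × 0.8480 g/cm³) = 2.118 × 10^-22 cm³.
a = (2.118 × 10^-22)^(1/3) = 5.961 × 10^-8 cm = 596 pm.

596 pm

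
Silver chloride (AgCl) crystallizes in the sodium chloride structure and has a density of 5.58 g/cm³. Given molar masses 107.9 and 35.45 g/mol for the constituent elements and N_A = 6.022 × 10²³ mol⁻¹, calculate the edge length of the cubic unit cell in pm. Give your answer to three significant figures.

555 pm

M(AgCl) = 143.35 g/mol; Z = 4 formula units per cell.
a³ = Z·M/(N_A·ρ) = 4 × 143.35 / (6.022 × 10²³ × 5.58) = 1.706 × 10^-22 cm³, so a = 5.547 × 10^-8 cm = 555 pm.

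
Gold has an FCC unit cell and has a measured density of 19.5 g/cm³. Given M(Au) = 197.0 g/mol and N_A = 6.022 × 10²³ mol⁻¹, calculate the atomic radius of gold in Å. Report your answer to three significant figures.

1.44 Å

For an FCC cell (Z = 4), a³ = Z·M/(N_A·ρ) = 4 × 197.0 / (6.022 × 10²³ × 19.50) = 6.710 × 10^-23 cm³, so a = 4.064 × 10^-8 cm = 4.064 Å.
Atoms touch along the face diagonal, so √2·a = 4r, so r = 0.3536 × a = 1.44 Å.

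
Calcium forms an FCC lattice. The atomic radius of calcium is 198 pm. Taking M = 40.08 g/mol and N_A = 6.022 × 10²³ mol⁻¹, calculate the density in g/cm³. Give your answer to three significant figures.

In an FCC lattice, atoms touch along the face diagonal, so √2·a = 4r, giving a = 560.0 pm = 5.600 × 10^-8 cm.
With Z = 4, ρ = Z·M/(N_A·a³) = 4 × 40.08 / (6.022 × 10²³ × 1.756 × 10^-22) = 1.516 g/cm³.

1.52 g/cm³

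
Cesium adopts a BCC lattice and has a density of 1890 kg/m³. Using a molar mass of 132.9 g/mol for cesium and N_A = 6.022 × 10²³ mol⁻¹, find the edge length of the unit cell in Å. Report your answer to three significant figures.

With Z = 2 atoms per BCC cell, a³ = Z·M/(N_A·ρ) = 2 × 132.9 / (6.022 × 10²³ × 1.890 g/cm³) = 2.335 × 10^-22 cm³.
a = (2.335 × 10^-22)^(1/3) = 6.158 × 10^-8 cm = 6.16 Å.

6.16 Å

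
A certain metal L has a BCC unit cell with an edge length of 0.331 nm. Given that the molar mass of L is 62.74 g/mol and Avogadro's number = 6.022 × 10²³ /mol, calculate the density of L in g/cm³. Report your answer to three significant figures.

A BCC unit cell contains Z = 2 atoms.
Cell volume: a³ = (0.331 nm)³ = (3.310 × 10^-8 cm)³ = 3.626 × 10^-23 cm³.
ρ = Z·M/(N_A·a³) = 2 × 62.74 / (6.022 × 10²³ × 3.626 × 10^-23) = 5.746 g/cm³.

5.75 g/cm³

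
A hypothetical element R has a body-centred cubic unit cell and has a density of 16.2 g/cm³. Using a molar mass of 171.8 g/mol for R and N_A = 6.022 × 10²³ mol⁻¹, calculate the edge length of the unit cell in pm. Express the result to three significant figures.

With Z = 2 atoms per BCC cell, a³ = Z·M/(N_A·ρ) = 2 × 171.8 / (6.022 × 10²³ × 16.20 g/cm³) = 3.522 × 10^-23 cm³.
a = (3.522 × 10^-23)^(1/3) = 3.278 × 10^-8 cm = 328 pm.

328 pm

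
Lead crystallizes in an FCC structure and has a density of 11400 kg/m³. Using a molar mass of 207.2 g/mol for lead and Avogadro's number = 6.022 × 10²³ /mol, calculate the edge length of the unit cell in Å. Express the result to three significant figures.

With Z = 4 atoms per FCC cell, a³ = Z·M/(N_A·ρ) = 4 × 207.2 / (6.022 × 10²³ × 11.40 g/cm³) = 1.207 × 10^-22 cm³.
a = (1.207 × 10^-22)^(1/3) = 4.942 × 10^-8 cm = 4.94 Å.

4.94 Å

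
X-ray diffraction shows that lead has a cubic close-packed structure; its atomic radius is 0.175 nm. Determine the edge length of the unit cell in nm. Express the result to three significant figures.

0.495 nm

In an FCC lattice, atoms touch along the face diagonal, so √2·a = 4r.
a = 4r/√2 = 4 × 0.175 / 1.4142 = 0.495 nm.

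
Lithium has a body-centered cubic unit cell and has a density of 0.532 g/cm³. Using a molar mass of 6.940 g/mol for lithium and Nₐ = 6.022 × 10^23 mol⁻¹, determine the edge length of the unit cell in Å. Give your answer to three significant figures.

3.51 Å

With Z = 2 atoms per BCC cell, a³ = Z·M/(N_A·ρ) = 2 × 6.940 / (6.022 × 10²³ × 0.5320 g/cm³) = 4.332 × 10^-23 cm³.
a = (4.332 × 10^-23)^(1/3) = 3.512 × 10^-8 cm = 3.51 Å.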